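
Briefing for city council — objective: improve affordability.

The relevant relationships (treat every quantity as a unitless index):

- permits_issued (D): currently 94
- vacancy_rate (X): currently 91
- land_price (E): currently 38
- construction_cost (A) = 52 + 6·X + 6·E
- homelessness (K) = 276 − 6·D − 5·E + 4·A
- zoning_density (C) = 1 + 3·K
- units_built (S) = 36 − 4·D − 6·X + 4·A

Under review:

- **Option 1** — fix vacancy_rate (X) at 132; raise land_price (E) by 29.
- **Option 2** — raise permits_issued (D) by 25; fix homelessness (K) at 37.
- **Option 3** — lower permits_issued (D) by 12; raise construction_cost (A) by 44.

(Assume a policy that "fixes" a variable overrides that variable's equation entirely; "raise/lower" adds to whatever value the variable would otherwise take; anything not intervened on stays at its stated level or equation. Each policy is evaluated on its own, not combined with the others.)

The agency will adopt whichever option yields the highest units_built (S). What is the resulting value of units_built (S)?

3852

Option 1 (X := 132, E + 29):
  D = 94
  X = 132
  E = 38 + 29 = 67
  A = 52 + 6·132 + 6·67 = 1246
  S = 36 − 4·94 − 6·132 + 4·1246 = 3852
Option 2 (D + 25, K := 37):
  D = 94 + 25 = 119
  X = 91
  E = 38
  A = 52 + 6·91 + 6·38 = 826
  S = 36 − 4·119 − 6·91 + 4·826 = 2318
Option 3 (D − 12, A + 44):
  D = 94 − 12 = 82
  X = 91
  E = 38
  A = 52 + 6·91 + 6·38 (+44 from intervention) = 870
  S = 36 − 4·82 − 6·91 + 4·870 = 2642
Comparing — Option 1: S=3852, Option 2: S=2318, Option 3: S=2642. Highest is 3852 (Option 1).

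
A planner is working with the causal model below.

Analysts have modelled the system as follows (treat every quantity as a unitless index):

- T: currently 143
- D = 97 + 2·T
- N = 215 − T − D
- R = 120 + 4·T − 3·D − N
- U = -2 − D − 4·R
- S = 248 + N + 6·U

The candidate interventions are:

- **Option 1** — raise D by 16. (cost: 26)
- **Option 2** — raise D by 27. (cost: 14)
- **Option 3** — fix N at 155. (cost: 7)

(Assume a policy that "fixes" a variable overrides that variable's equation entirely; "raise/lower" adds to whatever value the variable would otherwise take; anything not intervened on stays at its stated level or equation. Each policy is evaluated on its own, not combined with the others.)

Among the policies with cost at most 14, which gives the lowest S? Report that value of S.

Option 2 (D + 27):
  T = 143
  D = 97 + 2·143 (+27 from intervention) = 410
  N = 215 − 143 − 410 = -338
  R = 120 + 4·143 − 3·410 − (-338) = -200
  U = -2 − 410 − 4·(-200) = 388
  S = 248 + (-338) + 6·388 = 2238
Option 3 (N := 155):
  T = 143
  D = 97 + 2·143 = 383
  N = 155
  R = 120 + 4·143 − 3·383 − 155 = -612
  U = -2 − 383 − 4·(-612) = 2063
  S = 248 + 155 + 6·2063 = 12781
Comparing — Option 2: S=2238, Option 3: S=12781. Lowest is 2238 (Option 2).

2238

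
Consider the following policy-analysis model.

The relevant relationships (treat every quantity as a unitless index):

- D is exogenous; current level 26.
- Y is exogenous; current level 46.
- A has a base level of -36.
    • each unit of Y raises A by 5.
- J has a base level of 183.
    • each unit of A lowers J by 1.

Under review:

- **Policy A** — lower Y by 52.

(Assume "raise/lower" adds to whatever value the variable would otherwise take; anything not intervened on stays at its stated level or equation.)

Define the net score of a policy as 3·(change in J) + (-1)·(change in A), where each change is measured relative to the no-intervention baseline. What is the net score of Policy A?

Baseline:
  Y = 46
  A = -36 + 5·46 = 194
  J = 183 − 194 = -11
Policy A (Y − 52):
  Y = 46 − 52 = -6
  A = -36 + 5·(-6) = -66
  J = 183 − (-66) = 249
ΔJ = 249 − (-11) = 260; ΔA = -66 − 194 = -260
Score = 3·260 + (-1)·(-260) = 1040

1040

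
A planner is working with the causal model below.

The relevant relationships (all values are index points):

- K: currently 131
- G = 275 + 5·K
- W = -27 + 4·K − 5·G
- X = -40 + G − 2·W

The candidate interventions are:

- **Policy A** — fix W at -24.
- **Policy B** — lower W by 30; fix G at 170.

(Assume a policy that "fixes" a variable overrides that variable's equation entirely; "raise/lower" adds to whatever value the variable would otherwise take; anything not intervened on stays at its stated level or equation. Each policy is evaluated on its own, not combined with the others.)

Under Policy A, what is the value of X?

938

Policy A (W := -24):
  K = 131
  G = 275 + 5·131 = 930
  W = -24
  X = -40 + 930 − 2·(-24) = 938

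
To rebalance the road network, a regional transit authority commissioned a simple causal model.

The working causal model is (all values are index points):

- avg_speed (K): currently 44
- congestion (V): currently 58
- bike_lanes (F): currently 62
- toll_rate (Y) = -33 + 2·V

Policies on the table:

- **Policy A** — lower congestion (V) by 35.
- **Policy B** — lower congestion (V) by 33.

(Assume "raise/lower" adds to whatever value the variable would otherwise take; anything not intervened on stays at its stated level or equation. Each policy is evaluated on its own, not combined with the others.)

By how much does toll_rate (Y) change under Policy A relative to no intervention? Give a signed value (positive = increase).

Baseline:
  V = 58
  Y = -33 + 2·58 = 83
Policy A (V − 35):
  V = 58 − 35 = 23
  Y = -33 + 2·23 = 13
Change in Y: 13 − 83 = -70

-70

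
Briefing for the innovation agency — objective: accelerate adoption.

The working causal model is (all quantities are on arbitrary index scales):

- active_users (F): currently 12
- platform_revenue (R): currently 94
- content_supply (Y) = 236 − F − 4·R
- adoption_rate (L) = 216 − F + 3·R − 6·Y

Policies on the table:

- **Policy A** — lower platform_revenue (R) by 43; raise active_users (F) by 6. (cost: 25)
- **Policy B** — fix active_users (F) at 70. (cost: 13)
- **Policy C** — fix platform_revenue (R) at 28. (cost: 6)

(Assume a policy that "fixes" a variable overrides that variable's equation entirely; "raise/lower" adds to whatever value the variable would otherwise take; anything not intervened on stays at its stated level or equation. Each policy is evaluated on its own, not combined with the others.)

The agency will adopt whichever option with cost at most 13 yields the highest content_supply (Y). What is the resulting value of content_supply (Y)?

Policy B (F := 70):
  F = 70
  R = 94
  Y = 236 − 70 − 4·94 = -210
Policy C (R := 28):
  F = 12
  R = 28
  Y = 236 − 12 − 4·28 = 112
Comparing — Policy B: Y=-210, Policy C: Y=112. Highest is 112 (Policy C).

112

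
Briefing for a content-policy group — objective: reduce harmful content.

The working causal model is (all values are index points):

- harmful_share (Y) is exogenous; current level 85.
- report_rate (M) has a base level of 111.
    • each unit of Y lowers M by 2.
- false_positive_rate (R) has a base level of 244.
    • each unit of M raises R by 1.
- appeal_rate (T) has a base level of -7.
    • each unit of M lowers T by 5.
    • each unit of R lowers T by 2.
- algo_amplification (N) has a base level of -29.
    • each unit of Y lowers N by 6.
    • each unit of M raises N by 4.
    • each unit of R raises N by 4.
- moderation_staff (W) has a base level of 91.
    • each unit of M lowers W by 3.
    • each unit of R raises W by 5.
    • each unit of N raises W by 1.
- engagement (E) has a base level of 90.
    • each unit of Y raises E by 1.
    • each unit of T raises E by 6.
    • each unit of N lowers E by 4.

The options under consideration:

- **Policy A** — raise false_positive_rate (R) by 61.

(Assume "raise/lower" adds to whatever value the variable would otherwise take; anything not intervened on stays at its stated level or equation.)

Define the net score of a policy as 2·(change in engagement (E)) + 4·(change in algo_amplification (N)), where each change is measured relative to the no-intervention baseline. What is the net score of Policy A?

-2440

Baseline:
  Y = 85
  M = 111 − 2·85 = -59
  R = 244 + (-59) = 185
  T = -7 − 5·(-59) − 2·185 = -82
  N = -29 − 6·85 + 4·(-59) + 4·185 = -35
  E = 90 + 85 + 6·(-82) − 4·(-35) = -177
Policy A (R + 61):
  Y = 85
  M = 111 − 2·85 = -59
  R = 244 + (-59) (+61 from intervention) = 246
  T = -7 − 5·(-59) − 2·246 = -204
  N = -29 − 6·85 + 4·(-59) + 4·246 = 209
  E = 90 + 85 + 6·(-204) − 4·209 = -1885
ΔE = -1885 − (-177) = -1708; ΔN = 209 − (-35) = 244
Score = 2·(-1708) + 4·244 = -2440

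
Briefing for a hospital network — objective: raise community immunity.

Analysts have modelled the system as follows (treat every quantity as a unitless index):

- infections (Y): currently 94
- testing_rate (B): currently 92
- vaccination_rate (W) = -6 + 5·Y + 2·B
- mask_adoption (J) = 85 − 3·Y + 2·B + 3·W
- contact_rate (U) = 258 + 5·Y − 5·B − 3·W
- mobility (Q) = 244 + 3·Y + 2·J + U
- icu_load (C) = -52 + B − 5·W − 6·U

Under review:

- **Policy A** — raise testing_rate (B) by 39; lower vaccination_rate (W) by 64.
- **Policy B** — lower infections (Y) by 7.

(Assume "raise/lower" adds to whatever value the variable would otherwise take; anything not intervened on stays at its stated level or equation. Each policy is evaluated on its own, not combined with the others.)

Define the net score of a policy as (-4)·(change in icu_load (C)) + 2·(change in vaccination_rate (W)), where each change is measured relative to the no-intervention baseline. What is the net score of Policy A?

Baseline:
  Y = 94
  B = 92
  W = -6 + 5·94 + 2·92 = 648
  U = 258 + 5·94 − 5·92 − 3·648 = -1676
  C = -52 + 92 − 5·648 − 6·(-1676) = 6856
Policy A (B + 39, W − 64):
  Y = 94
  B = 92 + 39 = 131
  W = -6 + 5·94 + 2·131 (−64 from intervention) = 662
  U = 258 + 5·94 − 5·131 − 3·662 = -1913
  C = -52 + 131 − 5·662 − 6·(-1913) = 8247
ΔC = 8247 − 6856 = 1391; ΔW = 662 − 648 = 14
Score = (-4)·1391 + 2·14 = -5536

-5536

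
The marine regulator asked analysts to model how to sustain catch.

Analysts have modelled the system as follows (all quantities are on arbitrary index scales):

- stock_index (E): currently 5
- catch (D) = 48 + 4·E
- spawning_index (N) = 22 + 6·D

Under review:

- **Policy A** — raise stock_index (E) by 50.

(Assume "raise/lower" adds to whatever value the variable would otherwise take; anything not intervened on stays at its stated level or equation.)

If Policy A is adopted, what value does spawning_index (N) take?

1630

Policy A (E + 50):
  E = 5 + 50 = 55
  D = 48 + 4·55 = 268
  N = 22 + 6·268 = 1630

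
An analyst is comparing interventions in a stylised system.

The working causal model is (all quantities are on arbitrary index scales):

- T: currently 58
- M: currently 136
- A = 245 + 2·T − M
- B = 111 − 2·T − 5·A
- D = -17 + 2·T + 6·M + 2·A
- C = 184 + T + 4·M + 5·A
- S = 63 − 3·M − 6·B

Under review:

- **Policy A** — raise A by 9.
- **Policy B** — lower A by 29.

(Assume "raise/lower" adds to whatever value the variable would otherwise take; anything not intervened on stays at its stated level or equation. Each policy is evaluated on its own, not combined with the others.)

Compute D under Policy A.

Policy A (A + 9):
  T = 58
  M = 136
  A = 245 + 2·58 − 136 (+9 from intervention) = 234
  D = -17 + 2·58 + 6·136 + 2·234 = 1383

1383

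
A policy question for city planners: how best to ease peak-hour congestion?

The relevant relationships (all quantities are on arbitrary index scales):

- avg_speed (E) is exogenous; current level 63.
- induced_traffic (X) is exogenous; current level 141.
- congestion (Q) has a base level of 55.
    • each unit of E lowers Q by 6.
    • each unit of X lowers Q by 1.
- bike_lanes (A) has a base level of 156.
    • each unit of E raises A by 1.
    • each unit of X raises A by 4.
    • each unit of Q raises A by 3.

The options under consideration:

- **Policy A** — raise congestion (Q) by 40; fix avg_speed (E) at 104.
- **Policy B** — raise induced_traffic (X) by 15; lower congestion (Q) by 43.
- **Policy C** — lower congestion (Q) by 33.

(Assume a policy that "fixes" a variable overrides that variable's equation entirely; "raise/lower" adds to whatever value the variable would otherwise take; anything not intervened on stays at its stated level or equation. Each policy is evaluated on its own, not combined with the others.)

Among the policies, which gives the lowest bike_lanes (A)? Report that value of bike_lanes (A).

-1186

Policy A (Q + 40, E := 104):
  E = 104
  X = 141
  Q = 55 − 6·104 − 141 (+40 from intervention) = -670
  A = 156 + 104 + 4·141 + 3·(-670) = -1186
Policy B (X + 15, Q − 43):
  E = 63
  X = 141 + 15 = 156
  Q = 55 − 6·63 − 156 (−43 from intervention) = -522
  A = 156 + 63 + 4·156 + 3·(-522) = -723
Policy C (Q − 33):
  E = 63
  X = 141
  Q = 55 − 6·63 − 141 (−33 from intervention) = -497
  A = 156 + 63 + 4·141 + 3·(-497) = -708
Comparing — Policy A: A=-1186, Policy B: A=-723, Policy C: A=-708. Lowest is -1186 (Policy A).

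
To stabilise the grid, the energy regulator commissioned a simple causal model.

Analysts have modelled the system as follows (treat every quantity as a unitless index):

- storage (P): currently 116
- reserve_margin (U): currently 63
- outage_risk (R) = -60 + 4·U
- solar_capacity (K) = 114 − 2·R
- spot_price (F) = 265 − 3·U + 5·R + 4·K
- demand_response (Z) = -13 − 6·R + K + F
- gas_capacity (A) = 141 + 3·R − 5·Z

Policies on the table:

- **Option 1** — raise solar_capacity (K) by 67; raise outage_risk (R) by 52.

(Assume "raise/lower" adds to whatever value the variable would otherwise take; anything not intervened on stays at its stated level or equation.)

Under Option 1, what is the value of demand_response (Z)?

Option 1 (K + 67, R + 52):
  U = 63
  R = -60 + 4·63 (+52 from intervention) = 244
  K = 114 − 2·244 (+67 from intervention) = -307
  F = 265 − 3·63 + 5·244 + 4·(-307) = 68
  Z = -13 − 6·244 + (-307) + 68 = -1716

-1716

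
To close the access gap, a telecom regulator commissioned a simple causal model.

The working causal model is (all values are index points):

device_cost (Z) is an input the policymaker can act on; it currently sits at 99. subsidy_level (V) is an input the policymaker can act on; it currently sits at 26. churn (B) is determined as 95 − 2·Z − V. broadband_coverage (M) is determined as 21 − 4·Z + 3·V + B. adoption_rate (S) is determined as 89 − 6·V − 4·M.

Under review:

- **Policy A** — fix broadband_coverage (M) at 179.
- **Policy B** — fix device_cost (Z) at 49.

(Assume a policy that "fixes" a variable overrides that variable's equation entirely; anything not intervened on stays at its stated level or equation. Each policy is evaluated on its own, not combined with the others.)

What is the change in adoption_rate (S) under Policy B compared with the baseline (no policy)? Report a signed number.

Baseline:
  Z = 99
  V = 26
  B = 95 − 2·99 − 26 = -129
  M = 21 − 4·99 + 3·26 + (-129) = -426
  S = 89 − 6·26 − 4·(-426) = 1637
Policy B (Z := 49):
  Z = 49
  V = 26
  B = 95 − 2·49 − 26 = -29
  M = 21 − 4·49 + 3·26 + (-29) = -126
  S = 89 − 6·26 − 4·(-126) = 437
Change in S: 437 − 1637 = -1200

-1200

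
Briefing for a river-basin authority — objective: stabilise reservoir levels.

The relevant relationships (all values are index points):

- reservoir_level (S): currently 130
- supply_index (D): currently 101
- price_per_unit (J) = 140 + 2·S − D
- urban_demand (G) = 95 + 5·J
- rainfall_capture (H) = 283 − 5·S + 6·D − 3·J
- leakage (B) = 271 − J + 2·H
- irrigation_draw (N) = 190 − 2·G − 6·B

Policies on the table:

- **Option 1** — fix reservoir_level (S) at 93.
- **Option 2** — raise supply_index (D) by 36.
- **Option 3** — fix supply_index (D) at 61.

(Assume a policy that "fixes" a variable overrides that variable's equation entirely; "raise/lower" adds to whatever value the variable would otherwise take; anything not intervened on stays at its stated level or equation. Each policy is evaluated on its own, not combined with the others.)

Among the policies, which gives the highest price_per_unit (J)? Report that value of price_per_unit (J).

Option 1 (S := 93):
  S = 93
  D = 101
  J = 140 + 2·93 − 101 = 225
Option 2 (D + 36):
  S = 130
  D = 101 + 36 = 137
  J = 140 + 2·130 − 137 = 263
Option 3 (D := 61):
  S = 130
  D = 61
  J = 140 + 2·130 − 61 = 339
Comparing — Option 1: J=225, Option 2: J=263, Option 3: J=339. Highest is 339 (Option 3).

339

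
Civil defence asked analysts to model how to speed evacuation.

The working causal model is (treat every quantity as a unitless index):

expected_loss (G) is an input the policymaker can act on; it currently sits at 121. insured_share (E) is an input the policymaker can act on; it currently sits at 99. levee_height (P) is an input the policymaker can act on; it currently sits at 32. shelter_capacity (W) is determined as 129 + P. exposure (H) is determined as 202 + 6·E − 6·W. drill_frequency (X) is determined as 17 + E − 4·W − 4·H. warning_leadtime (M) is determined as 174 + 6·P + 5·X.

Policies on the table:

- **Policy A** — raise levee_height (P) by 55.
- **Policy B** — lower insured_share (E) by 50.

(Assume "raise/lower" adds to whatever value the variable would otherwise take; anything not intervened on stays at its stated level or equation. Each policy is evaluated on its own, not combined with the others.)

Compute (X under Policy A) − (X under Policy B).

-50

Policy A (P + 55):
  E = 99
  P = 32 + 55 = 87
  W = 129 + 87 = 216
  H = 202 + 6·99 − 6·216 = -500
  X = 17 + 99 − 4·216 − 4·(-500) = 1252
Policy B (E − 50):
  E = 99 − 50 = 49
  P = 32
  W = 129 + 32 = 161
  H = 202 + 6·49 − 6·161 = -470
  X = 17 + 49 − 4·161 − 4·(-470) = 1302
X: 1252 − 1302 = -50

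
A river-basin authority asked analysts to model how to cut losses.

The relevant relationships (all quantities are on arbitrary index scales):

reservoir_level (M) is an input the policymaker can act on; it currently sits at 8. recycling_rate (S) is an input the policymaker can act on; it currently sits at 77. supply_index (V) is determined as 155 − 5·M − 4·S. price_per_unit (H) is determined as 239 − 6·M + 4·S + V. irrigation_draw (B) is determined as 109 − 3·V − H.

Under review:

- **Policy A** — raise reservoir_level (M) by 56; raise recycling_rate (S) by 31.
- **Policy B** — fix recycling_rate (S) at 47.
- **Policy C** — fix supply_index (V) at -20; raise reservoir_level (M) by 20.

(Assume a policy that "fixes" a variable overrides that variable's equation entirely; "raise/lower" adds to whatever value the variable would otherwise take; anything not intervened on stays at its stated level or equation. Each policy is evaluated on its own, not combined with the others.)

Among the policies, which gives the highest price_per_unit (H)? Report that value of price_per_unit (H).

359

Policy A (M + 56, S + 31):
  M = 8 + 56 = 64
  S = 77 + 31 = 108
  V = 155 − 5·64 − 4·108 = -597
  H = 239 − 6·64 + 4·108 + (-597) = -310
Policy B (S := 47):
  M = 8
  S = 47
  V = 155 − 5·8 − 4·47 = -73
  H = 239 − 6·8 + 4·47 + (-73) = 306
Policy C (V := -20, M + 20):
  M = 8 + 20 = 28
  S = 77
  V = -20
  H = 239 − 6·28 + 4·77 + (-20) = 359
Comparing — Policy A: H=-310, Policy B: H=306, Policy C: H=359. Highest is 359 (Policy C).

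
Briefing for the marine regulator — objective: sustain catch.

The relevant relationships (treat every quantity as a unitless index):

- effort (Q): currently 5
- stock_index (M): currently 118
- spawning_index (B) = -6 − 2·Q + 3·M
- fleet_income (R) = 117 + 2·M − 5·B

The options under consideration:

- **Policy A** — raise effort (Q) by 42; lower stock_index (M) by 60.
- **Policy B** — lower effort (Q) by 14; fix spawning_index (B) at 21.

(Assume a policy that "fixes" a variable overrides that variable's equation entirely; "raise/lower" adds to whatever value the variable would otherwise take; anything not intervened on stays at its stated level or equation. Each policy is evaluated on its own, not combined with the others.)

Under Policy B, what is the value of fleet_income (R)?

248

Policy B (Q − 14, B := 21):
  Q = 5 − 14 = -9
  M = 118
  B = 21
  R = 117 + 2·118 − 5·21 = 248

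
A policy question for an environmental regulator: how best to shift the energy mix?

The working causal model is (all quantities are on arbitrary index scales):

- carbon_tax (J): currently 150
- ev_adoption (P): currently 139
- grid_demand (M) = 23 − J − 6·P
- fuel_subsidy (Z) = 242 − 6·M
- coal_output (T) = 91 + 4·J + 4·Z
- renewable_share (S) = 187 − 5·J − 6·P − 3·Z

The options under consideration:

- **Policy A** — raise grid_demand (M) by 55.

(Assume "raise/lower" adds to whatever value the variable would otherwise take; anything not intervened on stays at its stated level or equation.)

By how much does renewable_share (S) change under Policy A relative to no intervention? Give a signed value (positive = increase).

Baseline:
  J = 150
  P = 139
  M = 23 − 150 − 6·139 = -961
  Z = 242 − 6·(-961) = 6008
  S = 187 − 5·150 − 6·139 − 3·6008 = -19421
Policy A (M + 55):
  J = 150
  P = 139
  M = 23 − 150 − 6·139 (+55 from intervention) = -906
  Z = 242 − 6·(-906) = 5678
  S = 187 − 5·150 − 6·139 − 3·5678 = -18431
Change in S: -18431 − (-19421) = 990

990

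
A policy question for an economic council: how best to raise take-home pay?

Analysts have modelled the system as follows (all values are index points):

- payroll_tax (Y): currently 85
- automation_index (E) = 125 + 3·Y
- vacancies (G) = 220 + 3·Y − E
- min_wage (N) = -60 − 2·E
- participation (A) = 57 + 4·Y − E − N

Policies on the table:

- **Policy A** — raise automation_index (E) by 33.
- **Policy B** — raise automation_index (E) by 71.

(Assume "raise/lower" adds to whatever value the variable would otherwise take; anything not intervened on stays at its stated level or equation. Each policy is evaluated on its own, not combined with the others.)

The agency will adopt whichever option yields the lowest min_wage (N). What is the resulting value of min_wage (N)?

-962

Policy A (E + 33):
  Y = 85
  E = 125 + 3·85 (+33 from intervention) = 413
  N = -60 − 2·413 = -886
Policy B (E + 71):
  Y = 85
  E = 125 + 3·85 (+71 from intervention) = 451
  N = -60 − 2·451 = -962
Comparing — Policy A: N=-886, Policy B: N=-962. Lowest is -962 (Policy B).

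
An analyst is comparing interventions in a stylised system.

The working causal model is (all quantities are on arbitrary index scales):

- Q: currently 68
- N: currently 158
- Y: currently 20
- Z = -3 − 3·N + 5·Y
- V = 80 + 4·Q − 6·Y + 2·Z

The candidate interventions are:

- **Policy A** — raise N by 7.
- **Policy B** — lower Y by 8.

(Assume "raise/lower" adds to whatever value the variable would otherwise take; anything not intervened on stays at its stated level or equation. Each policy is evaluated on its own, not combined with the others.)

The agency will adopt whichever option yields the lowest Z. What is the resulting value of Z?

-417

Policy A (N + 7):
  N = 158 + 7 = 165
  Y = 20
  Z = -3 − 3·165 + 5·20 = -398
Policy B (Y − 8):
  N = 158
  Y = 20 − 8 = 12
  Z = -3 − 3·158 + 5·12 = -417
Comparing — Policy A: Z=-398, Policy B: Z=-417. Lowest is -417 (Policy B).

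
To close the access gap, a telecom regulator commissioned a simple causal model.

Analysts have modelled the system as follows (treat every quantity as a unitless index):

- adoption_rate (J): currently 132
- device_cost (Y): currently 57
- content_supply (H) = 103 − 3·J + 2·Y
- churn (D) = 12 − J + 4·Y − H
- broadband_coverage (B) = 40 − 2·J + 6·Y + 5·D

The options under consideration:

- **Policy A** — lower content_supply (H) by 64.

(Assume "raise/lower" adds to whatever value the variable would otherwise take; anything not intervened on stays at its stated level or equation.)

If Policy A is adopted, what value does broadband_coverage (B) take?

1873

Policy A (H − 64):
  J = 132
  Y = 57
  H = 103 − 3·132 + 2·57 (−64 from intervention) = -243
  D = 12 − 132 + 4·57 − (-243) = 351
  B = 40 − 2·132 + 6·57 + 5·351 = 1873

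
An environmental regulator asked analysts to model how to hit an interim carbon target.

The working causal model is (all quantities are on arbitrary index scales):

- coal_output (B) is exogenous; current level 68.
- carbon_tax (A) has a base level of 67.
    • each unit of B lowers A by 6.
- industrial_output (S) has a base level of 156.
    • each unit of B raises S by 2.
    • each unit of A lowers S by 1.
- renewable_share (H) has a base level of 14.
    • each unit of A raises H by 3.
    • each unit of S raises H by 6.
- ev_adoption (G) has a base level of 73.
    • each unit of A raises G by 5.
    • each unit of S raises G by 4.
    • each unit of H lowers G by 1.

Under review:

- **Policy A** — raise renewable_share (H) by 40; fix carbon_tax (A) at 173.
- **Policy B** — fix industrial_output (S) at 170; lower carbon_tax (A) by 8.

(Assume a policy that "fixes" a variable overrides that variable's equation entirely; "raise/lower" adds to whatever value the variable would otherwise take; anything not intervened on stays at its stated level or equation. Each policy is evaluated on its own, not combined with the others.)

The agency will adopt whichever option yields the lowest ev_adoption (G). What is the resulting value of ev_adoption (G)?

-979

Policy A (H + 40, A := 173):
  B = 68
  A = 173
  S = 156 + 2·68 − 173 = 119
  H = 14 + 3·173 + 6·119 (+40 from intervention) = 1287
  G = 73 + 5·173 + 4·119 − 1287 = 127
Policy B (S := 170, A − 8):
  B = 68
  A = 67 − 6·68 (−8 from intervention) = -349
  S = 170
  H = 14 + 3·(-349) + 6·170 = -13
  G = 73 + 5·(-349) + 4·170 − (-13) = -979
Comparing — Policy A: G=127, Policy B: G=-979. Lowest is -979 (Policy B).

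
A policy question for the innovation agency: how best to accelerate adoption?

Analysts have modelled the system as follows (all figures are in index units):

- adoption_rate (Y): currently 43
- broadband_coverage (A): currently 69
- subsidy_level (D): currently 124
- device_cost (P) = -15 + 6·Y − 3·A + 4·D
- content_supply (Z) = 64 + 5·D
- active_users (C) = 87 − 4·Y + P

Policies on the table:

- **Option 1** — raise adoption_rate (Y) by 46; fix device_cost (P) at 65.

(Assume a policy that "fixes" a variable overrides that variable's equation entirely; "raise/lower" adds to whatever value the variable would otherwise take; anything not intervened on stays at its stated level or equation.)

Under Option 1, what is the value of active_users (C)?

-204

Option 1 (Y + 46, P := 65):
  Y = 43 + 46 = 89
  A = 69
  D = 124
  P = 65
  C = 87 − 4·89 + 65 = -204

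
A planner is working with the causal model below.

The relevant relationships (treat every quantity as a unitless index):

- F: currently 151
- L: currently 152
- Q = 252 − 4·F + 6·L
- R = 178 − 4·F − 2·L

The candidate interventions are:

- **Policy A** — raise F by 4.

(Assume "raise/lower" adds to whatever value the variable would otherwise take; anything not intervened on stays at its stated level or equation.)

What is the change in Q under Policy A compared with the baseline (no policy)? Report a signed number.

Baseline:
  F = 151
  L = 152
  Q = 252 − 4·151 + 6·152 = 560
Policy A (F + 4):
  F = 151 + 4 = 155
  L = 152
  Q = 252 − 4·155 + 6·152 = 544
Change in Q: 544 − 560 = -16

-16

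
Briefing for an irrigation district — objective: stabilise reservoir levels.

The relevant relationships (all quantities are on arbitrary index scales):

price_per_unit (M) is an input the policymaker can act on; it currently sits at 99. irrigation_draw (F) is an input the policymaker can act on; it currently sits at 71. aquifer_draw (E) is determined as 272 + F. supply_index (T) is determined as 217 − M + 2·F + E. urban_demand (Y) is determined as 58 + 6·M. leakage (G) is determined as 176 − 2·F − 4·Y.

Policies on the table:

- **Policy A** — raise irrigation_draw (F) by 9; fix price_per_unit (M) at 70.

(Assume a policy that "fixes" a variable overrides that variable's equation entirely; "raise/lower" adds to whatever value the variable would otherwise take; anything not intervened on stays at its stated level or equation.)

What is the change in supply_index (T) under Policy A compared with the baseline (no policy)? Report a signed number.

Baseline:
  M = 99
  F = 71
  E = 272 + 71 = 343
  T = 217 − 99 + 2·71 + 343 = 603
Policy A (F + 9, M := 70):
  M = 70
  F = 71 + 9 = 80
  E = 272 + 80 = 352
  T = 217 − 70 + 2·80 + 352 = 659
Change in T: 659 − 603 = 56

56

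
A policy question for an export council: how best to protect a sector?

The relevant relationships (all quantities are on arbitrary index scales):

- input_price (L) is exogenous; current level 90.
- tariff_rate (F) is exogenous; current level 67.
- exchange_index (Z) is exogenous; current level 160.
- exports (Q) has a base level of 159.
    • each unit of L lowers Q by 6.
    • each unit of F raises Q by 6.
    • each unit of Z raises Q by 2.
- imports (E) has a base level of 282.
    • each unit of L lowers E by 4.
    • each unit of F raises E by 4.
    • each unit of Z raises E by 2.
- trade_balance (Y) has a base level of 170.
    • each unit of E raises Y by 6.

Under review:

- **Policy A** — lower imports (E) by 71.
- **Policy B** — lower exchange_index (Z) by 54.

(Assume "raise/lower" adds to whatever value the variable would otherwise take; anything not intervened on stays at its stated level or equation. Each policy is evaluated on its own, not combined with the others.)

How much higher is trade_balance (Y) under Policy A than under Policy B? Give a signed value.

222

Policy A (E − 71):
  L = 90
  F = 67
  Z = 160
  E = 282 − 4·90 + 4·67 + 2·160 (−71 from intervention) = 439
  Y = 170 + 6·439 = 2804
Policy B (Z − 54):
  L = 90
  F = 67
  Z = 160 − 54 = 106
  E = 282 − 4·90 + 4·67 + 2·106 = 402
  Y = 170 + 6·402 = 2582
Y: 2804 − 2582 = 222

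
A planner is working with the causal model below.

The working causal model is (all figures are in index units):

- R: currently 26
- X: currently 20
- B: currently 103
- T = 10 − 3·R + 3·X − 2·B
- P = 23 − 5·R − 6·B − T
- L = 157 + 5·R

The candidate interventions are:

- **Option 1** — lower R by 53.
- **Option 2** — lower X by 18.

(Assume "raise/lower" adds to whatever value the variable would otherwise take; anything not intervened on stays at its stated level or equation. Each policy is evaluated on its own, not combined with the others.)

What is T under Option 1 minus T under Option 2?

213

Option 1 (R − 53):
  R = 26 − 53 = -27
  X = 20
  B = 103
  T = 10 − 3·(-27) + 3·20 − 2·103 = -55
Option 2 (X − 18):
  R = 26
  X = 20 − 18 = 2
  B = 103
  T = 10 − 3·26 + 3·2 − 2·103 = -268
T: -55 − (-268) = 213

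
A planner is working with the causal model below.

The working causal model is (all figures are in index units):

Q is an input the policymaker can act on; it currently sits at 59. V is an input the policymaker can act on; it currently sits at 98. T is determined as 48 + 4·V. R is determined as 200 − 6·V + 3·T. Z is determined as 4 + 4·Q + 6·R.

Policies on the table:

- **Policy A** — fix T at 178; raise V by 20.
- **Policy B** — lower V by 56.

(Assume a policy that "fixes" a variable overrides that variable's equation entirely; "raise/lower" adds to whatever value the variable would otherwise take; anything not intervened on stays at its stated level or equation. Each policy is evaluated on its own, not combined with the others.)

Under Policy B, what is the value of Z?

3816

Policy B (V − 56):
  Q = 59
  V = 98 − 56 = 42
  T = 48 + 4·42 = 216
  R = 200 − 6·42 + 3·216 = 596
  Z = 4 + 4·59 + 6·596 = 3816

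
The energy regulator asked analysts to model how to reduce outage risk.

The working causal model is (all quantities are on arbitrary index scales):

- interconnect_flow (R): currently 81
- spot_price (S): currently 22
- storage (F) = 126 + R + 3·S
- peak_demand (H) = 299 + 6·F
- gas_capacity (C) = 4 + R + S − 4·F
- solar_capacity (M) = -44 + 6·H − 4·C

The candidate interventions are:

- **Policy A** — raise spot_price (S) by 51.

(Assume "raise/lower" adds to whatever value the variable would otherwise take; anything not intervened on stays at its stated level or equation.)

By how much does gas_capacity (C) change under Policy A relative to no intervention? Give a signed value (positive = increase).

Baseline:
  R = 81
  S = 22
  F = 126 + 81 + 3·22 = 273
  C = 4 + 81 + 22 − 4·273 = -985
Policy A (S + 51):
  R = 81
  S = 22 + 51 = 73
  F = 126 + 81 + 3·73 = 426
  C = 4 + 81 + 73 − 4·426 = -1546
Change in C: -1546 − (-985) = -561

-561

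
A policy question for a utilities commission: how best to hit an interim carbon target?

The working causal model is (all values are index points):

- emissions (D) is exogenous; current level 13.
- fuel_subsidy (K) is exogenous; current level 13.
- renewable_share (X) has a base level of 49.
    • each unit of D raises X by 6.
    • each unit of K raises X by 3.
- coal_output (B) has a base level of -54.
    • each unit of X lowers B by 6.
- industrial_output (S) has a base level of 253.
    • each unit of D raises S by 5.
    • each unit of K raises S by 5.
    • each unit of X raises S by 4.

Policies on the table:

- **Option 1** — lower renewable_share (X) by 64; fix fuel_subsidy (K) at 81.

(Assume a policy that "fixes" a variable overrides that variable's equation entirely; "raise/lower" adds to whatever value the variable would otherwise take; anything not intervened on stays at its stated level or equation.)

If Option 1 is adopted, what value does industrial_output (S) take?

1947

Option 1 (X − 64, K := 81):
  D = 13
  K = 81
  X = 49 + 6·13 + 3·81 (−64 from intervention) = 306
  S = 253 + 5·13 + 5·81 + 4·306 = 1947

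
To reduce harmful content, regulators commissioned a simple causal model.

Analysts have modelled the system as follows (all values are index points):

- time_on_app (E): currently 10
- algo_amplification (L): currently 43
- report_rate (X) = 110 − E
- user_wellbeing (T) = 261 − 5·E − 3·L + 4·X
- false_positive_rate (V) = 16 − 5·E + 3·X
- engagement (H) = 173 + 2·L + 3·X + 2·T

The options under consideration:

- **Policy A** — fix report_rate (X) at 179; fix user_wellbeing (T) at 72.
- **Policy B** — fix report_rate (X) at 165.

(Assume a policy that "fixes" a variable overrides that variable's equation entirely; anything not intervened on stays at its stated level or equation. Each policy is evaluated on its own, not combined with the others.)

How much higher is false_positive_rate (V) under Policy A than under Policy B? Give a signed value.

Policy A (X := 179, T := 72):
  E = 10
  X = 179
  V = 16 − 5·10 + 3·179 = 503
Policy B (X := 165):
  E = 10
  X = 165
  V = 16 − 5·10 + 3·165 = 461
V: 503 − 461 = 42

42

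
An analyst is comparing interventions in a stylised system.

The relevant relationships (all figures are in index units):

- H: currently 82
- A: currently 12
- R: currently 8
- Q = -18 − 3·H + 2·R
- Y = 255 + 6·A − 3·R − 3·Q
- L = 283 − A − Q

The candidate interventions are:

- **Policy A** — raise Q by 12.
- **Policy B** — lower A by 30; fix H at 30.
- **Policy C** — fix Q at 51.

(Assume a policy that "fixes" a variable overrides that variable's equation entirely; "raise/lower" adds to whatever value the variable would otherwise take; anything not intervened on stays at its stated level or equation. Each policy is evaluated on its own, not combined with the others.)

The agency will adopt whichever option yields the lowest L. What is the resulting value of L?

Policy A (Q + 12):
  H = 82
  A = 12
  R = 8
  Q = -18 − 3·82 + 2·8 (+12 from intervention) = -236
  L = 283 − 12 − (-236) = 507
Policy B (A − 30, H := 30):
  H = 30
  A = 12 − 30 = -18
  R = 8
  Q = -18 − 3·30 + 2·8 = -92
  L = 283 − (-18) − (-92) = 393
Policy C (Q := 51):
  H = 82
  A = 12
  R = 8
  Q = 51
  L = 283 − 12 − 51 = 220
Comparing — Policy A: L=507, Policy B: L=393, Policy C: L=220. Lowest is 220 (Policy C).

220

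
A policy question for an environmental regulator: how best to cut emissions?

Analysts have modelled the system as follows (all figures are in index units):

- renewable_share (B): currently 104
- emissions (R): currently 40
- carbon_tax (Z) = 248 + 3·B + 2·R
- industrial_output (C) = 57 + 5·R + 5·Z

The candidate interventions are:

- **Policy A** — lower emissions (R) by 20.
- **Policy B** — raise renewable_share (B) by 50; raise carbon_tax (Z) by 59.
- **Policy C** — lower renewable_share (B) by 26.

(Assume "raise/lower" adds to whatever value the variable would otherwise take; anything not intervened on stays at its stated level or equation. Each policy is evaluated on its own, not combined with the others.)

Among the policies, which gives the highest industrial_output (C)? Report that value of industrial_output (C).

Policy A (R − 20):
  B = 104
  R = 40 − 20 = 20
  Z = 248 + 3·104 + 2·20 = 600
  C = 57 + 5·20 + 5·600 = 3157
Policy B (B + 50, Z + 59):
  B = 104 + 50 = 154
  R = 40
  Z = 248 + 3·154 + 2·40 (+59 from intervention) = 849
  C = 57 + 5·40 + 5·849 = 4502
Policy C (B − 26):
  B = 104 − 26 = 78
  R = 40
  Z = 248 + 3·78 + 2·40 = 562
  C = 57 + 5·40 + 5·562 = 3067
Comparing — Policy A: C=3157, Policy B: C=4502, Policy C: C=3067. Highest is 4502 (Policy B).

4502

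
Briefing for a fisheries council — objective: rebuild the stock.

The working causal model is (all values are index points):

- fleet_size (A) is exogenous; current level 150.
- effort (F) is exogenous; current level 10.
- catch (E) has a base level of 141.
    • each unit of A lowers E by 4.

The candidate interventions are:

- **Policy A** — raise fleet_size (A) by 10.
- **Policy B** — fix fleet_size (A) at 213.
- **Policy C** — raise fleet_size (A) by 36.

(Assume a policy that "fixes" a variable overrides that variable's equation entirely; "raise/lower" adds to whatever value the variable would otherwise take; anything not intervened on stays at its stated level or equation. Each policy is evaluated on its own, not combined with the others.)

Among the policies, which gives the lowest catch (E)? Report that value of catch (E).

Policy A (A + 10):
  A = 150 + 10 = 160
  E = 141 − 4·160 = -499
Policy B (A := 213):
  A = 213
  E = 141 − 4·213 = -711
Policy C (A + 36):
  A = 150 + 36 = 186
  E = 141 − 4·186 = -603
Comparing — Policy A: E=-499, Policy B: E=-711, Policy C: E=-603. Lowest is -711 (Policy B).

-711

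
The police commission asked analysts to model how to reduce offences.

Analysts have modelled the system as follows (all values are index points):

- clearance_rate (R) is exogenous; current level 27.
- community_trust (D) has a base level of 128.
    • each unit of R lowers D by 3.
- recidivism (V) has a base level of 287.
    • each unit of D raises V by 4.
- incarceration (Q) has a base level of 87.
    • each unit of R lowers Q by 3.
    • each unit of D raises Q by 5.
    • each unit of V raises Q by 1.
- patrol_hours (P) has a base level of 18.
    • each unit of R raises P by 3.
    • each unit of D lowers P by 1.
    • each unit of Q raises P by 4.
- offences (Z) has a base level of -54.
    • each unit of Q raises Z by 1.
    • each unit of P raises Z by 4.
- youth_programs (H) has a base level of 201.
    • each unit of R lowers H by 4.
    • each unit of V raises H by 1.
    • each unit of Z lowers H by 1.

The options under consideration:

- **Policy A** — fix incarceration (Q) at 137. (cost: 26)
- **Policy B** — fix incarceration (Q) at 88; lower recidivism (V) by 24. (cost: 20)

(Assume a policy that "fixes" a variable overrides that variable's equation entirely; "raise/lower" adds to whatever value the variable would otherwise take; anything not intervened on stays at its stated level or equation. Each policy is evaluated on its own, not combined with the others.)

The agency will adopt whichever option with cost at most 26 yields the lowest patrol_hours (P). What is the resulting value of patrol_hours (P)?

404

Policy A (Q := 137):
  R = 27
  D = 128 − 3·27 = 47
  V = 287 + 4·47 = 475
  Q = 137
  P = 18 + 3·27 − 47 + 4·137 = 600
Policy B (Q := 88, V − 24):
  R = 27
  D = 128 − 3·27 = 47
  V = 287 + 4·47 (−24 from intervention) = 451
  Q = 88
  P = 18 + 3·27 − 47 + 4·88 = 404
Comparing — Policy A: P=600, Policy B: P=404. Lowest is 404 (Policy B).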